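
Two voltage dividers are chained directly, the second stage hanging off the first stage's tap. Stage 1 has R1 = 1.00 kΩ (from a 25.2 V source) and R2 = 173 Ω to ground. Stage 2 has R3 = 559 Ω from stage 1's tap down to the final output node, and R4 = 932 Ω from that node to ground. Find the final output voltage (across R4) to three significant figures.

V_out ≈ 2.11 V

Stage 2 presents R3+R4 = 1491 Ω as a load on stage 1's tap.
Stage 1's lower leg becomes R2‖(R3+R4) = 155.0 Ω, so V_mid = 25.2 × 155.0/1155 = 3.382 V.
Stage 2 is itself unloaded: V_out = V_mid × R4/(R3+R4) = 3.382 × 932/1491 = 2.11 V.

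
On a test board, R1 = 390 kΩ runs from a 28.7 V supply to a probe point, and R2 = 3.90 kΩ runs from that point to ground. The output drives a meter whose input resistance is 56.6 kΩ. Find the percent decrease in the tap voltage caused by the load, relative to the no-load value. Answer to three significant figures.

6.39 %

The divider's output (Thévenin) resistance is R1‖R2 = 3.861 kΩ.
Fractional drop under load = R_th/(R_th + R_L) = 3.861 / (3.861 + 56.6) = 0.06387.
So the output falls by 6.39 %.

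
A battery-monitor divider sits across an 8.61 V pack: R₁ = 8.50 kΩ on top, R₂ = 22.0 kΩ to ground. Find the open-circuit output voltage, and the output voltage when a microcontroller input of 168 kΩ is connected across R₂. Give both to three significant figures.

Unloaded: 6.21 V; loaded: 5.99 V

Open-circuit: V = 8.61 × 22.0/(8.50 + 22.0) = 6.21 V.
With the load, R₂ becomes R₂‖R_L = 19.45 kΩ, so V = 8.61 × 19.45/27.95 = 5.99 V.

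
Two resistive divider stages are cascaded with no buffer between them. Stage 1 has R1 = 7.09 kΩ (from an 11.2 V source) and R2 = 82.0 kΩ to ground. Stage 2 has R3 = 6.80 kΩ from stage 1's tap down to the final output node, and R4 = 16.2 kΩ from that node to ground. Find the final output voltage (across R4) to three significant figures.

V_out ≈ 5.66 V

Stage 2 presents R3+R4 = 23.00 kΩ as a load on stage 1's tap.
Stage 1's lower leg becomes R2‖(R3+R4) = 17.96 kΩ, so V_mid = 11.2 × 17.96/25.05 = 8.030 V.
Stage 2 is itself unloaded: V_out = V_mid × R4/(R3+R4) = 8.030 × 16.2/23.00 = 5.66 V.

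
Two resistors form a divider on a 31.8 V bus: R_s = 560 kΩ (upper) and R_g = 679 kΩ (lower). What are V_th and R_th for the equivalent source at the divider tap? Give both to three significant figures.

V_th = 17.4 V, R_th = 307 kΩ

V_th is the open-circuit tap voltage: 31.8 × 679/(560 + 679) = 17.4 V.
With the supply zeroed, R_s and R_g appear in parallel from the tap: R_th = R_s‖R_g = (560 × 679)/1239 = 307 kΩ.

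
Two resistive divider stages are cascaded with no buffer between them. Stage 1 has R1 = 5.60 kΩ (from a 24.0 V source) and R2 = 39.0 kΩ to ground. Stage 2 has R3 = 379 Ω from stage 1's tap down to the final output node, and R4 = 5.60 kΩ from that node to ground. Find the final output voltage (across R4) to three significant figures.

Stage 2 presents R3+R4 = 5979 Ω as a load on stage 1's tap.
Stage 1's lower leg becomes R2‖(R3+R4) = 5184 Ω, so V_mid = 24.0 × 5184/10780 = 11.54 V.
Stage 2 is itself unloaded: V_out = V_mid × R4/(R3+R4) = 11.54 × 5600/5979 = 10.8 V.

V_out ≈ 10.8 V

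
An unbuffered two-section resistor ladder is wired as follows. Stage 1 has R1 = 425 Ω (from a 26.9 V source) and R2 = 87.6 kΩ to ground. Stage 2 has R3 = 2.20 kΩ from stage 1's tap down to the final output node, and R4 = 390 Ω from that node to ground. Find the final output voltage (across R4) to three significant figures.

Stage 2 presents R3+R4 = 2590 Ω as a load on stage 1's tap.
Stage 1's lower leg becomes R2‖(R3+R4) = 2516 Ω, so V_mid = 26.9 × 2516/2941 = 23.01 V.
Stage 2 is itself unloaded: V_out = V_mid × R4/(R3+R4) = 23.01 × 390/2590 = 3.47 V.

V_out ≈ 3.47 V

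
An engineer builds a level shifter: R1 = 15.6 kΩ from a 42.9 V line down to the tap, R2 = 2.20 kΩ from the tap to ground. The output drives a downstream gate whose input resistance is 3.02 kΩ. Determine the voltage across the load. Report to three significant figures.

V_out ≈ 3.24 V

The load sits in parallel with R2: R2‖R_L = (2.20 × 3.02) / (2.20 + 3.02) = 1.273 kΩ.
V_out = 42.9 × 1.273 / (15.6 + 1.273) = 42.9 × 1.273/16.87 = 3.24 V.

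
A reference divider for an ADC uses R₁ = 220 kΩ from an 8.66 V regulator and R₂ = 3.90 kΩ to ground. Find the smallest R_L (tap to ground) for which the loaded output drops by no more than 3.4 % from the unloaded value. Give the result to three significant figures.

Output resistance R_th = R₁‖R₂ = (220 × 3.90)/223.9 = 3.832 kΩ.
The fractional drop is R_th/(R_th + R_L); requiring this ≤ 0.0340 gives R_L ≥ R_th(1/0.0340 − 1) = 3.832 × 28.41 = 109 kΩ.

R_L(min) ≈ 109 kΩ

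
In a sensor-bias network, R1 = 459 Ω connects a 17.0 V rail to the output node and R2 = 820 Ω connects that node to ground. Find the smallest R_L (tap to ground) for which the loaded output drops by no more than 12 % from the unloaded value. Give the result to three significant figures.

R_L(min) ≈ 2.16 kΩ

Output resistance R_th = R1‖R2 = (459 × 820)/1279 = 294.3 Ω.
The fractional drop is R_th/(R_th + R_L); requiring this ≤ 0.120 gives R_L ≥ R_th(1/0.120 − 1) = 294.3 × 7.333 = 2.16 kΩ.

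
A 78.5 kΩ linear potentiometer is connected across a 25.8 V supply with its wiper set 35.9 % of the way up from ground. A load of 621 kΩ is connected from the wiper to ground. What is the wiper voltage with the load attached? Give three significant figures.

The wiper splits the pot into (1−α)R = 50.32 kΩ above and αR = 28.18 kΩ below.
Lower section ‖ load = 26.96 kΩ.
V_wiper = 25.8 × 26.96/(50.32 + 26.96) = 9.00 V.

V ≈ 9.00 V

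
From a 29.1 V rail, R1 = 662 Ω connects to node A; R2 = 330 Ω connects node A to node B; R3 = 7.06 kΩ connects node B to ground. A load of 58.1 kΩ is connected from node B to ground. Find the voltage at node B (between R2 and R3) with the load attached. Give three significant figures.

At node B, R3 is in parallel with the load: R3‖R_L = 6295 Ω.
Below node A the resistance is R2 + (R3‖R_L) = 6625 Ω, so V_A = 29.1 × 6625/7287 = 26.46 V.
Then V_B = V_A × (R3‖R_L)/(R2 + R3‖R_L) = 26.46 × 6295/6625 = 25.1 V.

V ≈ 25.1 V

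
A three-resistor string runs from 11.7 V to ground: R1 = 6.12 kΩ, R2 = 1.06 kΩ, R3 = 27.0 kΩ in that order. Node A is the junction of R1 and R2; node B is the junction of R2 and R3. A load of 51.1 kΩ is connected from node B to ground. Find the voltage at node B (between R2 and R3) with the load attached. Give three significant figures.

V ≈ 8.32 V

At node B, R3 is in parallel with the load: R3‖R_L = 17.67 kΩ.
Below node A the resistance is R2 + (R3‖R_L) = 18.73 kΩ, so V_A = 11.7 × 18.73/24.85 = 8.818 V.
Then V_B = V_A × (R3‖R_L)/(R2 + R3‖R_L) = 8.818 × 17.67/18.73 = 8.32 V.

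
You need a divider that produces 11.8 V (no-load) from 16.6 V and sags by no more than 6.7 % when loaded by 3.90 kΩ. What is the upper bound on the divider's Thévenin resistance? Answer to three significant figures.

R_th ≤ 280 Ω

Loading drop = R_th/(R_th + R_L) ≤ 0.0670, so R_th ≤ R_L · ε/(1−ε) = 3.90 kΩ × 0.0670/0.9330 = 280 Ω.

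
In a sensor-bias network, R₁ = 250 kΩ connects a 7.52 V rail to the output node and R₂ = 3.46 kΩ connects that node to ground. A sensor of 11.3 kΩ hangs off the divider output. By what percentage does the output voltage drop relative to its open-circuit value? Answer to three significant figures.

23.2 %

The divider's output (Thévenin) resistance is R₁‖R₂ = 3.413 kΩ.
Fractional drop under load = R_th/(R_th + R_L) = 3.413 / (3.413 + 11.3) = 0.2320.
So the output falls by 23.2 %.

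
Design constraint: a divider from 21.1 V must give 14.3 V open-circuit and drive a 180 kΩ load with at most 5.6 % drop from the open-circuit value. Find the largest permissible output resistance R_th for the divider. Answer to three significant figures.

Loading drop = R_th/(R_th + R_L) ≤ 0.0560, so R_th ≤ R_L · ε/(1−ε) = 180 kΩ × 0.0560/0.9440 = 10.7 kΩ.
(Any R1, R2 with R2/(R1+R2) = 0.678 and R1‖R2 ≤ 10.7 kΩ will meet the spec.)

R_th ≤ 10.7 kΩ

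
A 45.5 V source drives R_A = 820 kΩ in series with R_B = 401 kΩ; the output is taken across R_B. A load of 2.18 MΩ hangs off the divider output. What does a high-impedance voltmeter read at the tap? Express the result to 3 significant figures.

V_out ≈ 13.3 V

The load sits in parallel with R_B: R_B‖R_L = (401 × 2180) / (401 + 2180) = 338.7 kΩ.
V_out = 45.5 × 338.7 / (820 + 338.7) = 45.5 × 338.7/1159 = 13.3 V.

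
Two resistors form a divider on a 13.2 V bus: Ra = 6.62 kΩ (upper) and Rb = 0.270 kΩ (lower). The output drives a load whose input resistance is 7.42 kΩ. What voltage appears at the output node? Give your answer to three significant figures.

The load sits in parallel with Rb: Rb‖R_L = (270 × 7420) / (270 + 7420) = 260.5 Ω.
V_out = 13.2 × 260.5 / (6620 + 260.5) = 13.2 × 260.5/6881 = 0.500 V.

V_out ≈ 0.500 V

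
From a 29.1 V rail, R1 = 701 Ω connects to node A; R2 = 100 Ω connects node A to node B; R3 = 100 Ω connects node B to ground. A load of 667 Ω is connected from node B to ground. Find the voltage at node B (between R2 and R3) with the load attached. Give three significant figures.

At node B, R3 is in parallel with the load: R3‖R_L = 86.96 Ω.
Below node A the resistance is R2 + (R3‖R_L) = 187.0 Ω, so V_A = 29.1 × 187.0/888.0 = 6.127 V.
Then V_B = V_A × (R3‖R_L)/(R2 + R3‖R_L) = 6.127 × 86.96/187.0 = 2.85 V.

V ≈ 2.85 V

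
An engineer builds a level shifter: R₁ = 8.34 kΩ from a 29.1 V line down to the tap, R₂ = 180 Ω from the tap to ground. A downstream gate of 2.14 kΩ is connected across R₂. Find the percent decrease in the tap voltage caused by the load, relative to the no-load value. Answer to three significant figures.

7.61 %

The divider's output (Thévenin) resistance is R₁‖R₂ = 176.2 Ω.
Fractional drop under load = R_th/(R_th + R_L) = 176.2 / (176.2 + 2140) = 0.07607.
So the output falls by 7.61 %.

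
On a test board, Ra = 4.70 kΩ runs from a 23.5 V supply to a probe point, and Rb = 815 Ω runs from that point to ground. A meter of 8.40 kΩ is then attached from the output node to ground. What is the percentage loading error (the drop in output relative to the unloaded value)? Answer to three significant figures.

7.64 %

The divider's output (Thévenin) resistance is Ra‖Rb = 694.6 Ω.
Fractional drop under load = R_th/(R_th + R_L) = 694.6 / (694.6 + 8400) = 0.07637.
So the output falls by 7.64 %.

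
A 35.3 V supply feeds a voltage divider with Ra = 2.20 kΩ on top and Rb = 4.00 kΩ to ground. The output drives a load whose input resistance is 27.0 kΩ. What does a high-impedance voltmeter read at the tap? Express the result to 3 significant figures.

V_out ≈ 21.6 V

The load sits in parallel with Rb: Rb‖R_L = (4.00 × 27.0) / (4.00 + 27.0) = 3.484 kΩ.
V_out = 35.3 × 3.484 / (2.20 + 3.484) = 35.3 × 3.484/5.684 = 21.6 V.
(Unloaded it would have been 22.8 V.)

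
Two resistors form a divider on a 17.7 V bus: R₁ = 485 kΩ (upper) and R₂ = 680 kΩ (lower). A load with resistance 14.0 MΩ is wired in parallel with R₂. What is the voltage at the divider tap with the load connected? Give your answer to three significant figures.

V_out ≈ 10.1 V

The load sits in parallel with R₂: R₂‖R_L = (680 × 14000) / (680 + 14000) = 648.5 kΩ.
V_out = 17.7 × 648.5 / (485 + 648.5) = 17.7 × 648.5/1134 = 10.1 V.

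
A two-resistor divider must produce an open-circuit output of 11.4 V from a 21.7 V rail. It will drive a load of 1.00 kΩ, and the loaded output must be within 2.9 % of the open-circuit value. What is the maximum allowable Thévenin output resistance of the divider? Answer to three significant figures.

Loading drop = R_th/(R_th + R_L) ≤ 0.0290, so R_th ≤ R_L · ε/(1−ε) = 1.00 kΩ × 0.0290/0.9710 = 29.9 Ω.

R_th ≤ 29.9 Ω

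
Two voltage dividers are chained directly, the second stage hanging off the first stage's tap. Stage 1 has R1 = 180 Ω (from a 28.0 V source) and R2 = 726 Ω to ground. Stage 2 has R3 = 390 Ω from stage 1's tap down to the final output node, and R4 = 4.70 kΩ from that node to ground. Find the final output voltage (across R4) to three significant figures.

Stage 2 presents R3+R4 = 5090 Ω as a load on stage 1's tap.
Stage 1's lower leg becomes R2‖(R3+R4) = 635.4 Ω, so V_mid = 28.0 × 635.4/815.4 = 21.82 V.
Stage 2 is itself unloaded: V_out = V_mid × R4/(R3+R4) = 21.82 × 4700/5090 = 20.1 V.

V_out ≈ 20.1 V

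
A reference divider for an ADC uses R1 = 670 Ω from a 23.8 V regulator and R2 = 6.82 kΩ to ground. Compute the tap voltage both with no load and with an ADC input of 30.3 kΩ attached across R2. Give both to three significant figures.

Open-circuit: V = 23.8 × 6820/(670 + 6820) = 21.7 V.
With the load, R2 becomes R2‖R_L = 5567 Ω, so V = 23.8 × 5567/6237 = 21.2 V.

Unloaded: 21.7 V; loaded: 21.2 V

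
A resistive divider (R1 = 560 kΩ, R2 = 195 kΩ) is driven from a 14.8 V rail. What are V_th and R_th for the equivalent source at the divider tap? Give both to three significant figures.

V_th is the open-circuit tap voltage: 14.8 × 195/(560 + 195) = 3.82 V.
With the supply zeroed, R1 and R2 appear in parallel from the tap: R_th = R1‖R2 = (560 × 195)/755.0 = 145 kΩ.

V_th = 3.82 V, R_th = 145 kΩ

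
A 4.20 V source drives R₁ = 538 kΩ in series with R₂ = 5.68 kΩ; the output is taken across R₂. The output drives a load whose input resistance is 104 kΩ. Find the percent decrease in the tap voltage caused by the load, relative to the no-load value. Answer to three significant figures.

The divider's output (Thévenin) resistance is R₁‖R₂ = 5.621 kΩ.
Fractional drop under load = R_th/(R_th + R_L) = 5.621 / (5.621 + 104) = 0.05127.
So the output falls by 5.13 %.

5.13 %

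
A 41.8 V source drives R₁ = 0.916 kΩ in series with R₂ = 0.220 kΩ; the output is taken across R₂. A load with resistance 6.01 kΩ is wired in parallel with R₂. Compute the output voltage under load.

The load sits in parallel with R₂: R₂‖R_L = (220 × 6010) / (220 + 6010) = 212.2 Ω.
V_out = 41.8 × 212.2 / (916 + 212.2) = 41.8 × 212.2/1128 = 7.86 V.
(Unloaded it would have been 8.10 V.)

V_out ≈ 7.86 V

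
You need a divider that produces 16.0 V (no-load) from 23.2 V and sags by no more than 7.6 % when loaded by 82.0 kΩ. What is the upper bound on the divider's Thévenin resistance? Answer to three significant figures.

Loading drop = R_th/(R_th + R_L) ≤ 0.0760, so R_th ≤ R_L · ε/(1−ε) = 82.0 kΩ × 0.0760/0.9240 = 6.74 kΩ.

R_th ≤ 6.74 kΩ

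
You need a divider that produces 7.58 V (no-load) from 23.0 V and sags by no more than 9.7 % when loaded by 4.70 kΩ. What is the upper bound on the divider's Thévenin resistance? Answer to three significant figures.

R_th ≤ 505 Ω

Loading drop = R_th/(R_th + R_L) ≤ 0.0970, so R_th ≤ R_L · ε/(1−ε) = 4.70 kΩ × 0.0970/0.9030 = 505 Ω.
(Any R1, R2 with R2/(R1+R2) = 0.330 and R1‖R2 ≤ 505 Ω will meet the spec.)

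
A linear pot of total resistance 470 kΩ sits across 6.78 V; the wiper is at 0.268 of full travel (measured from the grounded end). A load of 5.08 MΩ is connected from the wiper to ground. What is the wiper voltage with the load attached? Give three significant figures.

The wiper splits the pot into (1−α)R = 344.0 kΩ above and αR = 126.0 kΩ below.
Lower section ‖ load = 122.9 kΩ.
V_wiper = 6.78 × 122.9/(344.0 + 122.9) = 1.78 V.

V ≈ 1.78 V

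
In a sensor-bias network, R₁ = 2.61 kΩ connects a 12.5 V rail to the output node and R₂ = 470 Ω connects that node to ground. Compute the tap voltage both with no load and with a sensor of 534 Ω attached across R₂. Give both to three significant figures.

Unloaded: 1.91 V; loaded: 1.09 V

Open-circuit: V = 12.5 × 470/(2610 + 470) = 1.91 V.
With the load, R₂ becomes R₂‖R_L = 250.0 Ω, so V = 12.5 × 250.0/2860 = 1.09 V.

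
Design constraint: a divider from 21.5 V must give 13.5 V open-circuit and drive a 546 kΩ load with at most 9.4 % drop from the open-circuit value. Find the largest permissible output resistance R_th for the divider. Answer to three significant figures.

R_th ≤ 56.6 kΩ

Loading drop = R_th/(R_th + R_L) ≤ 0.0940, so R_th ≤ R_L · ε/(1−ε) = 546 kΩ × 0.0940/0.9060 = 56.6 kΩ.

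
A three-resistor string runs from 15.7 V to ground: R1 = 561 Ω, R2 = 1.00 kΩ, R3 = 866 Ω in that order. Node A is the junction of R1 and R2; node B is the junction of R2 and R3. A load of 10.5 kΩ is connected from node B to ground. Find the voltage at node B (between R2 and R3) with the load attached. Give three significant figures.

V ≈ 5.32 V

At node B, R3 is in parallel with the load: R3‖R_L = 800.0 Ω.
Below node A the resistance is R2 + (R3‖R_L) = 1800 Ω, so V_A = 15.7 × 1800/2361 = 11.97 V.
Then V_B = V_A × (R3‖R_L)/(R2 + R3‖R_L) = 11.97 × 800.0/1800 = 5.32 V.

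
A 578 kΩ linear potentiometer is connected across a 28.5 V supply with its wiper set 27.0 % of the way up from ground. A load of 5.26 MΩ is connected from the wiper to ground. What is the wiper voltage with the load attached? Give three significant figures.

The wiper splits the pot into (1−α)R = 421.9 kΩ above and αR = 156.1 kΩ below.
Lower section ‖ load = 151.6 kΩ.
V_wiper = 28.5 × 151.6/(421.9 + 151.6) = 7.53 V.

V ≈ 7.53 V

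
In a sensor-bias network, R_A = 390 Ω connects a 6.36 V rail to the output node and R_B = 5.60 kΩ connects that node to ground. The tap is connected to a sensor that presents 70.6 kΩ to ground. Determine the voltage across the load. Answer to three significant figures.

The load sits in parallel with R_B: R_B‖R_L = (5600 × 70600) / (5600 + 70600) = 5188 Ω.
V_out = 6.36 × 5188 / (390 + 5188) = 6.36 × 5188/5578 = 5.92 V.
(Unloaded it would have been 5.95 V.)

V_out ≈ 5.92 V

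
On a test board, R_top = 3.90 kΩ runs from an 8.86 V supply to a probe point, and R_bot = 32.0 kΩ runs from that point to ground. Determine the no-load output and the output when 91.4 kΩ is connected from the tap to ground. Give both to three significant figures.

Open-circuit: V = 8.86 × 32.0/(3.90 + 32.0) = 7.90 V.
With the load, R_bot becomes R_bot‖R_L = 23.70 kΩ, so V = 8.86 × 23.70/27.60 = 7.61 V.

Unloaded: 7.90 V; loaded: 7.61 V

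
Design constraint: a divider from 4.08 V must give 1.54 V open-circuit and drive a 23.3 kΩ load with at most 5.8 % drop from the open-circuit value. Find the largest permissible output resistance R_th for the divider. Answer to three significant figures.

R_th ≤ 1.43 kΩ

Loading drop = R_th/(R_th + R_L) ≤ 0.0580, so R_th ≤ R_L · ε/(1−ε) = 23.3 kΩ × 0.0580/0.9420 = 1.43 kΩ.
(Any R1, R2 with R2/(R1+R2) = 0.377 and R1‖R2 ≤ 1.43 kΩ will meet the spec.)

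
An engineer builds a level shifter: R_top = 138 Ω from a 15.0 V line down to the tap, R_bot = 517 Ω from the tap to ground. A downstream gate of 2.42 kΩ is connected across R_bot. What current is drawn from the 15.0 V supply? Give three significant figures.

I ≈ 26.6 mA

R_bot‖R_L = 426.0 Ω, so the source sees R_top + R_bot‖R_L = 564.0 Ω.
I = 15.0 V / 564.0 Ω = 26.6 mA.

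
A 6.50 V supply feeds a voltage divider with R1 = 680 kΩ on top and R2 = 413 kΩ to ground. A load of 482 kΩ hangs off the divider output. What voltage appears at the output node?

The load sits in parallel with R2: R2‖R_L = (413 × 482) / (413 + 482) = 222.4 kΩ.
V_out = 6.50 × 222.4 / (680 + 222.4) = 6.50 × 222.4/902.4 = 1.60 V.

V_out ≈ 1.60 V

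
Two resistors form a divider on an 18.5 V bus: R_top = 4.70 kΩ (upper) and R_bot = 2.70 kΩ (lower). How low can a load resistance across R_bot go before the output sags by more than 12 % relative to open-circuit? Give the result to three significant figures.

Output resistance R_th = R_top‖R_bot = (4.70 × 2.70)/7.400 = 1.715 kΩ.
The fractional drop is R_th/(R_th + R_L); requiring this ≤ 0.120 gives R_L ≥ R_th(1/0.120 − 1) = 1.715 × 7.333 = 12.6 kΩ.

R_L(min) ≈ 12.6 kΩ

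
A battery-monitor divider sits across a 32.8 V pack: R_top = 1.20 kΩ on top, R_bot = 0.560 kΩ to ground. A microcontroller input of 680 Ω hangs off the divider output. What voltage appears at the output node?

V_out ≈ 6.68 V

The load sits in parallel with R_bot: R_bot‖R_L = (560 × 680) / (560 + 680) = 307.1 Ω.
V_out = 32.8 × 307.1 / (1200 + 307.1) = 32.8 × 307.1/1507 = 6.68 V.
(Unloaded it would have been 10.4 V.)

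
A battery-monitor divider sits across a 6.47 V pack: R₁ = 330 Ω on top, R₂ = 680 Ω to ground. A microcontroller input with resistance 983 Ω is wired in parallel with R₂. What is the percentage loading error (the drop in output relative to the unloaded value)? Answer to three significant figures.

18.4 %

The divider's output (Thévenin) resistance is R₁‖R₂ = 222.2 Ω.
Fractional drop under load = R_th/(R_th + R_L) = 222.2 / (222.2 + 983) = 0.1844.
So the output falls by 18.4 %.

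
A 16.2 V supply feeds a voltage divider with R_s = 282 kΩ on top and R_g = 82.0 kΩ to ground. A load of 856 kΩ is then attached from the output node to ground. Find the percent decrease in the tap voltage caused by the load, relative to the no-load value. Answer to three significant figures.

6.91 %

The divider's output (Thévenin) resistance is R_s‖R_g = 63.53 kΩ.
Fractional drop under load = R_th/(R_th + R_L) = 63.53 / (63.53 + 856) = 0.06909.
So the output falls by 6.91 %.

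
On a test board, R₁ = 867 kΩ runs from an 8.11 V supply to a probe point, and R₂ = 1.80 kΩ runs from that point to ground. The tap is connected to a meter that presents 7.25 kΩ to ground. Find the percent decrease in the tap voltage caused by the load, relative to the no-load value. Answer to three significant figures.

19.9 %

The divider's output (Thévenin) resistance is R₁‖R₂ = 1.796 kΩ.
Fractional drop under load = R_th/(R_th + R_L) = 1.796 / (1.796 + 7.25) = 0.1986.
So the output falls by 19.9 %.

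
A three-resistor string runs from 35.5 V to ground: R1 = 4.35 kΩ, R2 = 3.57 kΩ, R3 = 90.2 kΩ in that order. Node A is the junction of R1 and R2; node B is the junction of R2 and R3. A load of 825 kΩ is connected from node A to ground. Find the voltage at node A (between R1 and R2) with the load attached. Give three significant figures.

Below node A the series string R2+R3 = 93.77 kΩ sits in parallel with the 825 kΩ load: 84.20 kΩ.
V_A = 35.5 × 84.20/(4.35 + 84.20) = 33.8 V.

V ≈ 33.8 V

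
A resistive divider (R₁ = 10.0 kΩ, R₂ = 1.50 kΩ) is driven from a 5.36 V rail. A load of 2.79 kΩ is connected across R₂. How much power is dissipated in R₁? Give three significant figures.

Total resistance from the source is R₁ + (R₂‖R_L) = 10.98 kΩ, so I = 5.36/10.98 kΩ = 0.4884 mA.
P = I²·R₁ = (0.4884 mA)² × 10.0 kΩ = 2.38 mW.

P ≈ 2.38 mW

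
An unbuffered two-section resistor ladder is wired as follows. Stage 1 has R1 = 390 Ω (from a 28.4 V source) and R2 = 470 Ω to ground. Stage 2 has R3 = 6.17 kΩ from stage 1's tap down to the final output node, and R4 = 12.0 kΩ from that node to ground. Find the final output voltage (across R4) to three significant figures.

Stage 2 presents R3+R4 = 18170 Ω as a load on stage 1's tap.
Stage 1's lower leg becomes R2‖(R3+R4) = 458.1 Ω, so V_mid = 28.4 × 458.1/848.1 = 15.34 V.
Stage 2 is itself unloaded: V_out = V_mid × R4/(R3+R4) = 15.34 × 12000/18170 = 10.1 V.

V_out ≈ 10.1 V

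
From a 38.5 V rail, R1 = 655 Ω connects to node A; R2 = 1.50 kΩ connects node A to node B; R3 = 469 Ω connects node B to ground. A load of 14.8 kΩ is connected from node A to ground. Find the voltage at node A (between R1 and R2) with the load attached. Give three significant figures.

V ≈ 28.0 V

Below node A the series string R2+R3 = 1969 Ω sits in parallel with the 14800 Ω load: 1738 Ω.
V_A = 38.5 × 1738/(655 + 1738) = 28.0 V.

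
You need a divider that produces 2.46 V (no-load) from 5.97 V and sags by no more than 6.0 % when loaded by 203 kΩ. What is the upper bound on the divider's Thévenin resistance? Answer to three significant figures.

Loading drop = R_th/(R_th + R_L) ≤ 0.0600, so R_th ≤ R_L · ε/(1−ε) = 203 kΩ × 0.0600/0.9400 = 13.0 kΩ.

R_th ≤ 13.0 kΩ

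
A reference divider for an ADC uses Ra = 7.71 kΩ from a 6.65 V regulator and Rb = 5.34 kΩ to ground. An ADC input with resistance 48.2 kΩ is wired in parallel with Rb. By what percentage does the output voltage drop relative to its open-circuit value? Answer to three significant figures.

6.14 %

The divider's output (Thévenin) resistance is Ra‖Rb = 3.155 kΩ.
Fractional drop under load = R_th/(R_th + R_L) = 3.155 / (3.155 + 48.2) = 0.06143.
So the output falls by 6.14 %.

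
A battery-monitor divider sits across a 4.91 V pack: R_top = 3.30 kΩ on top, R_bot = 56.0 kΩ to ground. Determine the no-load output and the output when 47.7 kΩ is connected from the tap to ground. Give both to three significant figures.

Unloaded: 4.64 V; loaded: 4.35 V

Open-circuit: V = 4.91 × 56.0/(3.30 + 56.0) = 4.64 V.
With the load, R_bot becomes R_bot‖R_L = 25.76 kΩ, so V = 4.91 × 25.76/29.06 = 4.35 V.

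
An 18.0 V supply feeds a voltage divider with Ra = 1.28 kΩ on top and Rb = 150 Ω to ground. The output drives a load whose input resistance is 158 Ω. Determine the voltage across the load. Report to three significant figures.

V_out ≈ 1.02 V

The load sits in parallel with Rb: Rb‖R_L = (150 × 158) / (150 + 158) = 76.95 Ω.
V_out = 18.0 × 76.95 / (1280 + 76.95) = 18.0 × 76.95/1357 = 1.02 V.
(Unloaded it would have been 1.89 V.)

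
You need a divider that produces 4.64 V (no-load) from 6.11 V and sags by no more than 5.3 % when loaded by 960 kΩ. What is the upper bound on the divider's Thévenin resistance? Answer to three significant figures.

Loading drop = R_th/(R_th + R_L) ≤ 0.0530, so R_th ≤ R_L · ε/(1−ε) = 960 kΩ × 0.0530/0.9470 = 53.7 kΩ.
(Any R1, R2 with R2/(R1+R2) = 0.759 and R1‖R2 ≤ 53.7 kΩ will meet the spec.)

R_th ≤ 53.7 kΩ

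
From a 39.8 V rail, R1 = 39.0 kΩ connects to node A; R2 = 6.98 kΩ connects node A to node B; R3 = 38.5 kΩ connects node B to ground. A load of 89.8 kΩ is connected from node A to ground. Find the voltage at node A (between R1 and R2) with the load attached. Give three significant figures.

V ≈ 17.4 V

Below node A the series string R2+R3 = 45.48 kΩ sits in parallel with the 89.8 kΩ load: 30.19 kΩ.
V_A = 39.8 × 30.19/(39.0 + 30.19) = 17.4 V.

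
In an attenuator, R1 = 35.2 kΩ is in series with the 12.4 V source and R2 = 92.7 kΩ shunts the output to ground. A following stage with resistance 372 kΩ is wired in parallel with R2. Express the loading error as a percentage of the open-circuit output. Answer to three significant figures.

6.42 %

The divider's output (Thévenin) resistance is R1‖R2 = 25.51 kΩ.
Fractional drop under load = R_th/(R_th + R_L) = 25.51 / (25.51 + 372) = 0.06418.
So the output falls by 6.42 %.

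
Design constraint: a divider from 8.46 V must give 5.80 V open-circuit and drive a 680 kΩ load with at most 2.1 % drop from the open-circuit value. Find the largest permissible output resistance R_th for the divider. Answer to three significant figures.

R_th ≤ 14.6 kΩ

Loading drop = R_th/(R_th + R_L) ≤ 0.0210, so R_th ≤ R_L · ε/(1−ε) = 680 kΩ × 0.0210/0.9790 = 14.6 kΩ.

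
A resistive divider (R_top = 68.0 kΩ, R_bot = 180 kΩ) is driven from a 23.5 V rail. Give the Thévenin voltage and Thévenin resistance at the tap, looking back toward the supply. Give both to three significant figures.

V_th = 17.1 V, R_th = 49.4 kΩ

V_th is the open-circuit tap voltage: 23.5 × 180/(68.0 + 180) = 17.1 V.
With the supply zeroed, R_top and R_bot appear in parallel from the tap: R_th = R_top‖R_bot = (68.0 × 180)/248.0 = 49.4 kΩ.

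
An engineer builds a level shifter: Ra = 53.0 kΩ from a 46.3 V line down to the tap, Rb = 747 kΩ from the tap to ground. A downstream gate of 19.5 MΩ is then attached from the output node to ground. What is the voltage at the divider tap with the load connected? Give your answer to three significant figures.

V_out ≈ 43.1 V

The load sits in parallel with Rb: Rb‖R_L = (747 × 19500) / (747 + 19500) = 719.4 kΩ.
V_out = 46.3 × 719.4 / (53.0 + 719.4) = 46.3 × 719.4/772.4 = 43.1 V.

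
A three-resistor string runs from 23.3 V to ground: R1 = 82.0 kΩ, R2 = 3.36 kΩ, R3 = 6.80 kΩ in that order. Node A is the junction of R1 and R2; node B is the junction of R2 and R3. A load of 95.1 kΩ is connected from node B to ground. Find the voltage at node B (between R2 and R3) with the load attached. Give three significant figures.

At node B, R3 is in parallel with the load: R3‖R_L = 6.346 kΩ.
Below node A the resistance is R2 + (R3‖R_L) = 9.706 kΩ, so V_A = 23.3 × 9.706/91.71 = 2.466 V.
Then V_B = V_A × (R3‖R_L)/(R2 + R3‖R_L) = 2.466 × 6.346/9.706 = 1.61 V.

V ≈ 1.61 V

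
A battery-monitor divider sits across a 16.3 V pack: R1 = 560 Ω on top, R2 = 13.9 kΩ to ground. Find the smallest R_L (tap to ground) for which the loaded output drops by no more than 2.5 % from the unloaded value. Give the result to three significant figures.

R_L(min) ≈ 21.0 kΩ

Output resistance R_th = R1‖R2 = (560 × 13900)/14460 = 538.3 Ω.
The fractional drop is R_th/(R_th + R_L); requiring this ≤ 0.0250 gives R_L ≥ R_th(1/0.0250 − 1) = 538.3 × 39.00 = 21.0 kΩ.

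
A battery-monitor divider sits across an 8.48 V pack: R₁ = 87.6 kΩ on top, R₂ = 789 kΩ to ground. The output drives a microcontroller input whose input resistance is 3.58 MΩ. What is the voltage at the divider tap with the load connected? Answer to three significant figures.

The load sits in parallel with R₂: R₂‖R_L = (789 × 3580) / (789 + 3580) = 646.5 kΩ.
V_out = 8.48 × 646.5 / (87.6 + 646.5) = 8.48 × 646.5/734.1 = 7.47 V.
(Unloaded it would have been 7.63 V.)

V_out ≈ 7.47 V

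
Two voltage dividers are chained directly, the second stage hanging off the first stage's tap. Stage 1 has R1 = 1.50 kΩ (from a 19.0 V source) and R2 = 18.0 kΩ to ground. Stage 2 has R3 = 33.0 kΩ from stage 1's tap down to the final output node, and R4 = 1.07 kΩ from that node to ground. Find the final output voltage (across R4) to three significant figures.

Stage 2 presents R3+R4 = 34.07 kΩ as a load on stage 1's tap.
Stage 1's lower leg becomes R2‖(R3+R4) = 11.78 kΩ, so V_mid = 19.0 × 11.78/13.28 = 16.85 V.
Stage 2 is itself unloaded: V_out = V_mid × R4/(R3+R4) = 16.85 × 1.07/34.07 = 0.529 V.

V_out ≈ 0.529 V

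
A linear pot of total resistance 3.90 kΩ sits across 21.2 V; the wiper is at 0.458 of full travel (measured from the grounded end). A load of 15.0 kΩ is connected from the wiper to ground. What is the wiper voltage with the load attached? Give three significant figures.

V ≈ 9.12 V

The wiper splits the pot into (1−α)R = 2.114 kΩ above and αR = 1.786 kΩ below.
Lower section ‖ load = 1.596 kΩ.
V_wiper = 21.2 × 1.596/(2.114 + 1.596) = 9.12 V.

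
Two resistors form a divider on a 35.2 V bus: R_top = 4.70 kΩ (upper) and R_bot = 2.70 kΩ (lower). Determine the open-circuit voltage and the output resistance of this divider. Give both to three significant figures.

V_th = 12.8 V, R_th = 1.71 kΩ

V_th is the open-circuit tap voltage: 35.2 × 2.70/(4.70 + 2.70) = 12.8 V.
With the supply zeroed, R_top and R_bot appear in parallel from the tap: R_th = R_top‖R_bot = (4.70 × 2.70)/7.400 = 1.71 kΩ.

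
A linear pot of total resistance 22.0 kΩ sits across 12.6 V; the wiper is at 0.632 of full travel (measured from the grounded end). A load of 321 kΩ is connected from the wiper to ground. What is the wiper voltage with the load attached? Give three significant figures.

The wiper splits the pot into (1−α)R = 8.096 kΩ above and αR = 13.90 kΩ below.
Lower section ‖ load = 13.33 kΩ.
V_wiper = 12.6 × 13.33/(8.096 + 13.33) = 7.84 V.

V ≈ 7.84 V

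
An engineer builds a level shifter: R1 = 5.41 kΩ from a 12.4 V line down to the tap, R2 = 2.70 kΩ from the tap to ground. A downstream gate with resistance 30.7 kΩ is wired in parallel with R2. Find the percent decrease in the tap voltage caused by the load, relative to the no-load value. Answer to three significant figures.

The divider's output (Thévenin) resistance is R1‖R2 = 1.801 kΩ.
Fractional drop under load = R_th/(R_th + R_L) = 1.801 / (1.801 + 30.7) = 0.05542.
So the output falls by 5.54 %.

5.54 %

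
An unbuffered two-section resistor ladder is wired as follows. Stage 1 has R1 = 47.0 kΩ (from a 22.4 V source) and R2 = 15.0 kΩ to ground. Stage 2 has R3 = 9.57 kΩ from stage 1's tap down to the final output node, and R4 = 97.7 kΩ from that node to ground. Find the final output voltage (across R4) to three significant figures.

Stage 2 presents R3+R4 = 107.3 kΩ as a load on stage 1's tap.
Stage 1's lower leg becomes R2‖(R3+R4) = 13.16 kΩ, so V_mid = 22.4 × 13.16/60.16 = 4.900 V.
Stage 2 is itself unloaded: V_out = V_mid × R4/(R3+R4) = 4.900 × 97.7/107.3 = 4.46 V.

V_out ≈ 4.46 V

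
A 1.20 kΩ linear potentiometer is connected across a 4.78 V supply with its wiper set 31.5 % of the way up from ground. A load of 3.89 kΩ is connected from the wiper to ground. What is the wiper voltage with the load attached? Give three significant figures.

The wiper splits the pot into (1−α)R = 822.0 Ω above and αR = 378.0 Ω below.
Lower section ‖ load = 344.5 Ω.
V_wiper = 4.78 × 344.5/(822.0 + 344.5) = 1.41 V.

V ≈ 1.41 V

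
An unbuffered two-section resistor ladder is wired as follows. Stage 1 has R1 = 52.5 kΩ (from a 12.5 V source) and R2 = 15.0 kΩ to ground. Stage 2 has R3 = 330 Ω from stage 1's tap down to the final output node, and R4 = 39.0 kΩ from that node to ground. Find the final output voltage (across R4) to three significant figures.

Stage 2 presents R3+R4 = 39330 Ω as a load on stage 1's tap.
Stage 1's lower leg becomes R2‖(R3+R4) = 10860 Ω, so V_mid = 12.5 × 10860/63360 = 2.142 V.
Stage 2 is itself unloaded: V_out = V_mid × R4/(R3+R4) = 2.142 × 39000/39330 = 2.12 V.

V_out ≈ 2.12 V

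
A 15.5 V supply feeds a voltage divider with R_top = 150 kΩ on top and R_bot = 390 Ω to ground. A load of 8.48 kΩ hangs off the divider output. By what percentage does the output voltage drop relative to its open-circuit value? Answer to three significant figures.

4.39 %

The divider's output (Thévenin) resistance is R_top‖R_bot = 389.0 Ω.
Fractional drop under load = R_th/(R_th + R_L) = 389.0 / (389.0 + 8480) = 0.04386.
So the output falls by 4.39 %.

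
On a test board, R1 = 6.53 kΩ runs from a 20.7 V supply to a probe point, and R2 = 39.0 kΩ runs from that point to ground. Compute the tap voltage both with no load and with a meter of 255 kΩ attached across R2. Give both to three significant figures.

Open-circuit: V = 20.7 × 39.0/(6.53 + 39.0) = 17.7 V.
With the load, R2 becomes R2‖R_L = 33.83 kΩ, so V = 20.7 × 33.83/40.36 = 17.4 V.

Unloaded: 17.7 V; loaded: 17.4 V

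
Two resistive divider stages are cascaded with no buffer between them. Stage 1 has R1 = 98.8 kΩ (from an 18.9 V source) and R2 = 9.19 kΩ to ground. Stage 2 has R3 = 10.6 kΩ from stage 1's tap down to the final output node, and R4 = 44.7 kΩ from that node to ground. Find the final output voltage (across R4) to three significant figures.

V_out ≈ 1.13 V

Stage 2 presents R3+R4 = 55.30 kΩ as a load on stage 1's tap.
Stage 1's lower leg becomes R2‖(R3+R4) = 7.880 kΩ, so V_mid = 18.9 × 7.880/106.7 = 1.396 V.
Stage 2 is itself unloaded: V_out = V_mid × R4/(R3+R4) = 1.396 × 44.7/55.30 = 1.13 V.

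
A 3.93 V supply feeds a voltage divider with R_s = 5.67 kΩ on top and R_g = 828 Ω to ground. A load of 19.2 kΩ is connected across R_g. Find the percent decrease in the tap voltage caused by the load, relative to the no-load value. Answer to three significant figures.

The divider's output (Thévenin) resistance is R_s‖R_g = 722.5 Ω.
Fractional drop under load = R_th/(R_th + R_L) = 722.5 / (722.5 + 19200) = 0.03627.
So the output falls by 3.63 %.

3.63 %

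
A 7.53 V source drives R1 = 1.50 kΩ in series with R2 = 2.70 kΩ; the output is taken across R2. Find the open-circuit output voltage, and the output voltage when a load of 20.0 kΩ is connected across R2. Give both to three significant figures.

Open-circuit: V = 7.53 × 2.70/(1.50 + 2.70) = 4.84 V.
With the load, R2 becomes R2‖R_L = 2.379 kΩ, so V = 7.53 × 2.379/3.879 = 4.62 V.

Unloaded: 4.84 V; loaded: 4.62 V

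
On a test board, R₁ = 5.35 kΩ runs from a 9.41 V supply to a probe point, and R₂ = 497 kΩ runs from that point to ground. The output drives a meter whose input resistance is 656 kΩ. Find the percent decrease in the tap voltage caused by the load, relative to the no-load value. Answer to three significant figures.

The divider's output (Thévenin) resistance is R₁‖R₂ = 5.293 kΩ.
Fractional drop under load = R_th/(R_th + R_L) = 5.293 / (5.293 + 656) = 0.008004.
So the output falls by 0.800 %.

0.800 %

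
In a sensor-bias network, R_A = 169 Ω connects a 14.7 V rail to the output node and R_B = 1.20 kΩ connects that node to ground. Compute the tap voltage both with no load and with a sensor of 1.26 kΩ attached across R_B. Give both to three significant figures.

Open-circuit: V = 14.7 × 1200/(169 + 1200) = 12.9 V.
With the load, R_B becomes R_B‖R_L = 614.6 Ω, so V = 14.7 × 614.6/783.6 = 11.5 V.

Unloaded: 12.9 V; loaded: 11.5 V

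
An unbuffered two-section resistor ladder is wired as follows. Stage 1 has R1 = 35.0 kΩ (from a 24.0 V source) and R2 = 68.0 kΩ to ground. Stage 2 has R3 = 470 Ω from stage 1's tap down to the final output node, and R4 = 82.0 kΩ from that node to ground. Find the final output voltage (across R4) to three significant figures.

V_out ≈ 12.3 V

Stage 2 presents R3+R4 = 82470 Ω as a load on stage 1's tap.
Stage 1's lower leg becomes R2‖(R3+R4) = 37270 Ω, so V_mid = 24.0 × 37270/72270 = 12.38 V.
Stage 2 is itself unloaded: V_out = V_mid × R4/(R3+R4) = 12.38 × 82000/82470 = 12.3 V.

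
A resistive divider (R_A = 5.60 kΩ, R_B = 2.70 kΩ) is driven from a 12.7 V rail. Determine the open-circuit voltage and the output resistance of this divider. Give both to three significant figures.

V_th = 4.13 V, R_th = 1.82 kΩ

V_th is the open-circuit tap voltage: 12.7 × 2.70/(5.60 + 2.70) = 4.13 V.
With the supply zeroed, R_A and R_B appear in parallel from the tap: R_th = R_A‖R_B = (5.60 × 2.70)/8.300 = 1.82 kΩ.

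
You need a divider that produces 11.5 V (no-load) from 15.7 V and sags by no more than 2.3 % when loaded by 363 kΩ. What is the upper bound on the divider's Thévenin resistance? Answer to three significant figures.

Loading drop = R_th/(R_th + R_L) ≤ 0.0230, so R_th ≤ R_L · ε/(1−ε) = 363 kΩ × 0.0230/0.9770 = 8.55 kΩ.

R_th ≤ 8.55 kΩ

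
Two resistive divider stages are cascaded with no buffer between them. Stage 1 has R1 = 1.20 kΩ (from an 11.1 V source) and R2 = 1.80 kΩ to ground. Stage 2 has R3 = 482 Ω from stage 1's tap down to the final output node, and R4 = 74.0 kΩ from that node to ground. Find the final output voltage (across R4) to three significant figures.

Stage 2 presents R3+R4 = 74480 Ω as a load on stage 1's tap.
Stage 1's lower leg becomes R2‖(R3+R4) = 1758 Ω, so V_mid = 11.1 × 1758/2958 = 6.596 V.
Stage 2 is itself unloaded: V_out = V_mid × R4/(R3+R4) = 6.596 × 74000/74480 = 6.55 V.

V_out ≈ 6.55 V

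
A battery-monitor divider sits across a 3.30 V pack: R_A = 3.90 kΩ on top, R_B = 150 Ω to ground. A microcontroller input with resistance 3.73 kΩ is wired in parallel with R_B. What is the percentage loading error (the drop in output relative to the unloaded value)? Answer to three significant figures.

The divider's output (Thévenin) resistance is R_A‖R_B = 144.4 Ω.
Fractional drop under load = R_th/(R_th + R_L) = 144.4 / (144.4 + 3730) = 0.03728.
So the output falls by 3.73 %.

3.73 %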